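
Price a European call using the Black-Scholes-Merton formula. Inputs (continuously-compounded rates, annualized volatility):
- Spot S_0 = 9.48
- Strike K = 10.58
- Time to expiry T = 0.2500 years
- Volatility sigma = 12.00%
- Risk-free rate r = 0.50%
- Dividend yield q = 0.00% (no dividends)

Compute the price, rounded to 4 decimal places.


Answer: Price = 0.0084

Derivation:
d1 = (ln(S/K) + (r - q + 0.5*sigma^2) * T) / (sigma * sqrt(T)) = -1.77885184
d2 = d1 - sigma * sqrt(T) = -1.83885184
exp(-rT) = 0.99875078; exp(-qT) = 1.00000000
C = S_0 * exp(-qT) * N(d1) - K * exp(-rT) * N(d2)
N(d1) = 0.03763203; N(d2) = 0.03296849
C = 9.4800 * 1.00000000 * 0.03763203 - 10.5800 * 0.99875078 * 0.03296849 = 0.0084


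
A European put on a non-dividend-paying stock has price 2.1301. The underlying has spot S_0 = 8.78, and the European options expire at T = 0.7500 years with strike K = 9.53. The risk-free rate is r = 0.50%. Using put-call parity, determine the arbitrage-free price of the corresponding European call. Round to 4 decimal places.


Answer: Call price = 1.4158

Derivation:
Put-call parity: C - P = S_0 * exp(-qT) - K * exp(-rT).
S_0 * exp(-qT) = 8.7800 * 1.00000000 = 8.78000000
K * exp(-rT) = 9.5300 * 0.99625702 = 9.49432942
C = P + S*exp(-qT) - K*exp(-rT)
C = 2.1301 + 8.78000000 - 9.49432942 = 1.4158


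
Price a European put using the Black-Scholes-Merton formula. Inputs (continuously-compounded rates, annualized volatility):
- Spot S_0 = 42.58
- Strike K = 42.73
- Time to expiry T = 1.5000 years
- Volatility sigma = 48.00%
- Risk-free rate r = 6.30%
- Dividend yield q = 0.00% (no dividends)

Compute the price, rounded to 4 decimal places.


d1 = (ln(S/K) + (r - q + 0.5*sigma^2) * T) / (sigma * sqrt(T)) = 0.44870469
d2 = d1 - sigma * sqrt(T) = -0.13917285
exp(-rT) = 0.90982773; exp(-qT) = 1.00000000
P = K * exp(-rT) * N(-d2) - S_0 * exp(-qT) * N(-d1)
N(-d1) = 0.32682235; N(-d2) = 0.55534322
P = 42.7300 * 0.90982773 * 0.55534322 - 42.5800 * 1.00000000 * 0.32682235 = 7.6739

Answer: Price = 7.6739


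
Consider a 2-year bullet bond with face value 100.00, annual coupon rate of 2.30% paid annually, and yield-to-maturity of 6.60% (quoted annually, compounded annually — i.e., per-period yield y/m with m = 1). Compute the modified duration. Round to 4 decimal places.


Coupon per period c = face * coupon_rate / m = 2.300000
Periods per year m = 1; per-period yield y/m = 0.066000
Number of cashflows N = 2
Cashflows (t years, CF_t, discount factor 1/(1+y/m)^(m*t), PV):
  t = 1.0000: CF_t = 2.300000, DF = 0.938086, PV = 2.157598
  t = 2.0000: CF_t = 102.300000, DF = 0.880006, PV = 90.024605
Price P = sum_t PV_t = 92.182203
First compute Macaulay numerator sum_t t * PV_t:
  t * PV_t at t = 1.0000: 2.157598
  t * PV_t at t = 2.0000: 180.049210
Macaulay duration D = 182.206808 / 92.182203 = 1.976594
Modified duration = D / (1 + y/m) = 1.976594 / (1 + 0.066000) = 1.854216

Answer: Modified duration = 1.8542


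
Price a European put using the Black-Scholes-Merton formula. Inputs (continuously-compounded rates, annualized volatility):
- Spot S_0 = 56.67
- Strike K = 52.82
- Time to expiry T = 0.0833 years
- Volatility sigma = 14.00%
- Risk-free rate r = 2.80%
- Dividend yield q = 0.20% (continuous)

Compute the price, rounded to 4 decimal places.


Answer: Price = 0.0319

Derivation:
d1 = (ln(S/K) + (r - q + 0.5*sigma^2) * T) / (sigma * sqrt(T)) = 1.81498821
d2 = d1 - sigma * sqrt(T) = 1.77458177
exp(-rT) = 0.99767032; exp(-qT) = 0.99983341
P = K * exp(-rT) * N(-d2) - S_0 * exp(-qT) * N(-d1)
N(-d1) = 0.03476286; N(-d2) = 0.03798348
P = 52.8200 * 0.99767032 * 0.03798348 - 56.6700 * 0.99983341 * 0.03476286 = 0.0319


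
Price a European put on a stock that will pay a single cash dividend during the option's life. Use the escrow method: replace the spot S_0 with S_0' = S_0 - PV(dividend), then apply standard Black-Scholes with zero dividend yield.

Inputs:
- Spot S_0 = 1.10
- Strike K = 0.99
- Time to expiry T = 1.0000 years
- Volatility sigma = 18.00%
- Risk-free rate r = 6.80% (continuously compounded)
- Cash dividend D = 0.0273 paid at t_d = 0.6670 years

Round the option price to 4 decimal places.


Answer: Price = 0.0204

Derivation:
PV(D) = D * exp(-r * t_d) = 0.0273 * 0.95565721 = 0.02608944
S_0' = S_0 - PV(D) = 1.1000 - 0.02608944 = 1.07391056
d1 = (ln(S_0'/K) + (r + sigma^2/2)*T) / (sigma*sqrt(T)) = 0.91976139
d2 = d1 - sigma*sqrt(T) = 0.73976139
exp(-rT) = 0.93426047
N(-d1) = 0.17884873; N(-d2) = 0.22972240
P = K * exp(-rT) * N(-d2) - S_0' * N(-d1) = 0.9900 * 0.93426047 * 0.22972240 - 1.07391056 * 0.17884873 = 0.0204


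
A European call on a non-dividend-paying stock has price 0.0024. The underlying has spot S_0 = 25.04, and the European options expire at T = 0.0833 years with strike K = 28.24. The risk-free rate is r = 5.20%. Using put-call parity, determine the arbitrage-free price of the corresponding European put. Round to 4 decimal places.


Answer: Put price = 3.0803

Derivation:
Put-call parity: C - P = S_0 * exp(-qT) - K * exp(-rT).
S_0 * exp(-qT) = 25.0400 * 1.00000000 = 25.04000000
K * exp(-rT) = 28.2400 * 0.99567777 = 28.11794016
P = C - S*exp(-qT) + K*exp(-rT)
P = 0.0024 - 25.04000000 + 28.11794016 = 3.0803


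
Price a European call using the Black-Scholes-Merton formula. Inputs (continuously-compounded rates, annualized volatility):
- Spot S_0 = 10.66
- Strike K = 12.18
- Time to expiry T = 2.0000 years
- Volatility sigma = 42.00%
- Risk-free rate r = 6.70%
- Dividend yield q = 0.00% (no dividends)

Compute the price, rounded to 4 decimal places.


Answer: Price = 2.4922

Derivation:
d1 = (ln(S/K) + (r - q + 0.5*sigma^2) * T) / (sigma * sqrt(T)) = 0.29816867
d2 = d1 - sigma * sqrt(T) = -0.29580102
exp(-rT) = 0.87459006; exp(-qT) = 1.00000000
C = S_0 * exp(-qT) * N(d1) - K * exp(-rT) * N(d2)
N(d1) = 0.61721279; N(d2) = 0.38369102
C = 10.6600 * 1.00000000 * 0.61721279 - 12.1800 * 0.87459006 * 0.38369102 = 2.4922


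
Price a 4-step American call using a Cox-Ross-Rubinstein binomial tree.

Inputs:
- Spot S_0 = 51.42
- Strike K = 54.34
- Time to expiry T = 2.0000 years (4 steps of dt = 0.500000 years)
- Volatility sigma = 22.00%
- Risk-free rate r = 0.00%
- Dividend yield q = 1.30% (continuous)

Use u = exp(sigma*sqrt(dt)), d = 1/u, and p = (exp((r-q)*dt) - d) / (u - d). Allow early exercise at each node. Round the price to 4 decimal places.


dt = T/N = 0.500000
u = exp(sigma*sqrt(dt)) = 1.168316; d = 1/u = 0.855933
p = (exp((r-q)*dt) - d) / (u - d) = 0.440447
Discount per step: exp(-r*dt) = 1.000000
Stock lattice S(k, i) with i counting down-moves:
  k=0: S(0,0) = 51.4200
  k=1: S(1,0) = 60.0748; S(1,1) = 44.0121
  k=2: S(2,0) = 70.1864; S(2,1) = 51.4200; S(2,2) = 37.6714
  k=3: S(3,0) = 81.9999; S(3,1) = 60.0748; S(3,2) = 44.0121; S(3,3) = 32.2442
  k=4: S(4,0) = 95.8018; S(4,1) = 70.1864; S(4,2) = 51.4200; S(4,3) = 37.6714; S(4,4) = 27.5988
Terminal payoffs V(N, i) = max(S_T - K, 0):
  V(4,0) = 41.461771; V(4,1) = 15.846374; V(4,2) = 0.000000; V(4,3) = 0.000000; V(4,4) = 0.000000
Backward induction: V(k, i) = exp(-r*dt) * [p * V(k+1, i) + (1-p) * V(k+1, i+1)]; then take max(V_cont, immediate exercise) for American.
  V(3,0) = exp(-r*dt) * [p*41.461771 + (1-p)*15.846374] = 27.128601; exercise = 27.659871; V(3,0) = max -> 27.659871
  V(3,1) = exp(-r*dt) * [p*15.846374 + (1-p)*0.000000] = 6.979489; exercise = 5.734814; V(3,1) = max -> 6.979489
  V(3,2) = exp(-r*dt) * [p*0.000000 + (1-p)*0.000000] = 0.000000; exercise = 0.000000; V(3,2) = max -> 0.000000
  V(3,3) = exp(-r*dt) * [p*0.000000 + (1-p)*0.000000] = 0.000000; exercise = 0.000000; V(3,3) = max -> 0.000000
  V(2,0) = exp(-r*dt) * [p*27.659871 + (1-p)*6.979489] = 16.088103; exercise = 15.846374; V(2,0) = max -> 16.088103
  V(2,1) = exp(-r*dt) * [p*6.979489 + (1-p)*0.000000] = 3.074096; exercise = 0.000000; V(2,1) = max -> 3.074096
  V(2,2) = exp(-r*dt) * [p*0.000000 + (1-p)*0.000000] = 0.000000; exercise = 0.000000; V(2,2) = max -> 0.000000
  V(1,0) = exp(-r*dt) * [p*16.088103 + (1-p)*3.074096] = 8.806077; exercise = 5.734814; V(1,0) = max -> 8.806077
  V(1,1) = exp(-r*dt) * [p*3.074096 + (1-p)*0.000000] = 1.353976; exercise = 0.000000; V(1,1) = max -> 1.353976
  V(0,0) = exp(-r*dt) * [p*8.806077 + (1-p)*1.353976] = 4.636232; exercise = 0.000000; V(0,0) = max -> 4.636232

Answer: Price = V(0,0) = 4.6362


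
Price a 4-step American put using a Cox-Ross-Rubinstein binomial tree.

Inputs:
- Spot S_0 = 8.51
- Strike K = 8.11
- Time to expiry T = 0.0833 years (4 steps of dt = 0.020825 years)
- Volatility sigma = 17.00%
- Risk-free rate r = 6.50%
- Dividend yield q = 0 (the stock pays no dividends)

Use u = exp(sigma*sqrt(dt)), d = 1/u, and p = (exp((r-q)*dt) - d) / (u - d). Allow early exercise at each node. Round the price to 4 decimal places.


Answer: Price = V(0,0) = 0.0235

Derivation:
dt = T/N = 0.020825
u = exp(sigma*sqrt(dt)) = 1.024836; d = 1/u = 0.975766
p = (exp((r-q)*dt) - d) / (u - d) = 0.521472
Discount per step: exp(-r*dt) = 0.998647
Stock lattice S(k, i) with i counting down-moves:
  k=0: S(0,0) = 8.5100
  k=1: S(1,0) = 8.7214; S(1,1) = 8.3038
  k=2: S(2,0) = 8.9380; S(2,1) = 8.5100; S(2,2) = 8.1025
  k=3: S(3,0) = 9.1599; S(3,1) = 8.7214; S(3,2) = 8.3038; S(3,3) = 7.9062
  k=4: S(4,0) = 9.3874; S(4,1) = 8.9380; S(4,2) = 8.5100; S(4,3) = 8.1025; S(4,4) = 7.7146
Terminal payoffs V(N, i) = max(K - S_T, 0):
  V(4,0) = 0.000000; V(4,1) = 0.000000; V(4,2) = 0.000000; V(4,3) = 0.007465; V(4,4) = 0.395420
Backward induction: V(k, i) = exp(-r*dt) * [p * V(k+1, i) + (1-p) * V(k+1, i+1)]; then take max(V_cont, immediate exercise) for American.
  V(3,0) = exp(-r*dt) * [p*0.000000 + (1-p)*0.000000] = 0.000000; exercise = 0.000000; V(3,0) = max -> 0.000000
  V(3,1) = exp(-r*dt) * [p*0.000000 + (1-p)*0.000000] = 0.000000; exercise = 0.000000; V(3,1) = max -> 0.000000
  V(3,2) = exp(-r*dt) * [p*0.000000 + (1-p)*0.007465] = 0.003567; exercise = 0.000000; V(3,2) = max -> 0.003567
  V(3,3) = exp(-r*dt) * [p*0.007465 + (1-p)*0.395420] = 0.192851; exercise = 0.203822; V(3,3) = max -> 0.203822
  V(2,0) = exp(-r*dt) * [p*0.000000 + (1-p)*0.000000] = 0.000000; exercise = 0.000000; V(2,0) = max -> 0.000000
  V(2,1) = exp(-r*dt) * [p*0.000000 + (1-p)*0.003567] = 0.001705; exercise = 0.000000; V(2,1) = max -> 0.001705
  V(2,2) = exp(-r*dt) * [p*0.003567 + (1-p)*0.203822] = 0.099260; exercise = 0.007465; V(2,2) = max -> 0.099260
  V(1,0) = exp(-r*dt) * [p*0.000000 + (1-p)*0.001705] = 0.000815; exercise = 0.000000; V(1,0) = max -> 0.000815
  V(1,1) = exp(-r*dt) * [p*0.001705 + (1-p)*0.099260] = 0.048322; exercise = 0.000000; V(1,1) = max -> 0.048322
  V(0,0) = exp(-r*dt) * [p*0.000815 + (1-p)*0.048322] = 0.023517; exercise = 0.000000; V(0,0) = max -> 0.023517


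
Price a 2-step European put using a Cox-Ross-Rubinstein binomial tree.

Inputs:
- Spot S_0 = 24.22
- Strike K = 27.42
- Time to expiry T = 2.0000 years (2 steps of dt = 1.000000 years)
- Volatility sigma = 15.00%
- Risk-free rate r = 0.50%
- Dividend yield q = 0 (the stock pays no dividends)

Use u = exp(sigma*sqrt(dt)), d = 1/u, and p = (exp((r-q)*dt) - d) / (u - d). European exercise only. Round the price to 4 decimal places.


dt = T/N = 1.000000
u = exp(sigma*sqrt(dt)) = 1.161834; d = 1/u = 0.860708
p = (exp((r-q)*dt) - d) / (u - d) = 0.479216
Discount per step: exp(-r*dt) = 0.995012
Stock lattice S(k, i) with i counting down-moves:
  k=0: S(0,0) = 24.2200
  k=1: S(1,0) = 28.1396; S(1,1) = 20.8463
  k=2: S(2,0) = 32.6936; S(2,1) = 24.2200; S(2,2) = 17.9426
Terminal payoffs V(N, i) = max(K - S_T, 0):
  V(2,0) = 0.000000; V(2,1) = 3.200000; V(2,2) = 9.477383
Backward induction: V(k, i) = exp(-r*dt) * [p * V(k+1, i) + (1-p) * V(k+1, i+1)].
  V(1,0) = exp(-r*dt) * [p*0.000000 + (1-p)*3.200000] = 1.658197
  V(1,1) = exp(-r*dt) * [p*3.200000 + (1-p)*9.477383] = 6.436895
  V(0,0) = exp(-r*dt) * [p*1.658197 + (1-p)*6.436895] = 4.126183

Answer: Price = V(0,0) = 4.1262


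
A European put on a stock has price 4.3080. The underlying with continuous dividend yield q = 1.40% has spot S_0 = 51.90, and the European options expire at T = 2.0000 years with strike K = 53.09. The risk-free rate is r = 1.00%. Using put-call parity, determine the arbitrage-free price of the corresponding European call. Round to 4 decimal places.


Answer: Call price = 2.7362

Derivation:
Put-call parity: C - P = S_0 * exp(-qT) - K * exp(-rT).
S_0 * exp(-qT) = 51.9000 * 0.97238837 = 50.46695624
K * exp(-rT) = 53.0900 * 0.98019867 = 52.03874757
C = P + S*exp(-qT) - K*exp(-rT)
C = 4.3080 + 50.46695624 - 52.03874757 = 2.7362


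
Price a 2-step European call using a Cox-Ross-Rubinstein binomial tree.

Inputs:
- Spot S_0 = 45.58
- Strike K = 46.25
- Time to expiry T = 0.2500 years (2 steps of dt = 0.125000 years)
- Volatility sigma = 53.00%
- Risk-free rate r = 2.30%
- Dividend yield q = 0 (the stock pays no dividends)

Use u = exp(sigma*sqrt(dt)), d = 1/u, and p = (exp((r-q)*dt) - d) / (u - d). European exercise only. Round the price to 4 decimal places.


Answer: Price = V(0,0) = 4.2359

Derivation:
dt = T/N = 0.125000
u = exp(sigma*sqrt(dt)) = 1.206089; d = 1/u = 0.829126
p = (exp((r-q)*dt) - d) / (u - d) = 0.460928
Discount per step: exp(-r*dt) = 0.997129
Stock lattice S(k, i) with i counting down-moves:
  k=0: S(0,0) = 45.5800
  k=1: S(1,0) = 54.9736; S(1,1) = 37.7916
  k=2: S(2,0) = 66.3030; S(2,1) = 45.5800; S(2,2) = 31.3340
Terminal payoffs V(N, i) = max(S_T - K, 0):
  V(2,0) = 20.053031; V(2,1) = 0.000000; V(2,2) = 0.000000
Backward induction: V(k, i) = exp(-r*dt) * [p * V(k+1, i) + (1-p) * V(k+1, i+1)].
  V(1,0) = exp(-r*dt) * [p*20.053031 + (1-p)*0.000000] = 9.216478
  V(1,1) = exp(-r*dt) * [p*0.000000 + (1-p)*0.000000] = 0.000000
  V(0,0) = exp(-r*dt) * [p*9.216478 + (1-p)*0.000000] = 4.235941


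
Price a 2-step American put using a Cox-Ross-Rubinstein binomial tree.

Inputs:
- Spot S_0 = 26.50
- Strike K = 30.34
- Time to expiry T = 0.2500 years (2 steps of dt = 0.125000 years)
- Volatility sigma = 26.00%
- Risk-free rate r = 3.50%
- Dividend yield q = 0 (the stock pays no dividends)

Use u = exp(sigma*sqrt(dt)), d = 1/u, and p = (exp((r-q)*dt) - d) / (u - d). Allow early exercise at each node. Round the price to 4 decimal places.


Answer: Price = V(0,0) = 4.0166

Derivation:
dt = T/N = 0.125000
u = exp(sigma*sqrt(dt)) = 1.096281; d = 1/u = 0.912175
p = (exp((r-q)*dt) - d) / (u - d) = 0.500851
Discount per step: exp(-r*dt) = 0.995635
Stock lattice S(k, i) with i counting down-moves:
  k=0: S(0,0) = 26.5000
  k=1: S(1,0) = 29.0515; S(1,1) = 24.1726
  k=2: S(2,0) = 31.8486; S(2,1) = 26.5000; S(2,2) = 22.0497
Terminal payoffs V(N, i) = max(K - S_T, 0):
  V(2,0) = 0.000000; V(2,1) = 3.840000; V(2,2) = 8.290345
Backward induction: V(k, i) = exp(-r*dt) * [p * V(k+1, i) + (1-p) * V(k+1, i+1)]; then take max(V_cont, immediate exercise) for American.
  V(1,0) = exp(-r*dt) * [p*0.000000 + (1-p)*3.840000] = 1.908366; exercise = 1.288544; V(1,0) = max -> 1.908366
  V(1,1) = exp(-r*dt) * [p*3.840000 + (1-p)*8.290345] = 6.034926; exercise = 6.167374; V(1,1) = max -> 6.167374
  V(0,0) = exp(-r*dt) * [p*1.908366 + (1-p)*6.167374] = 4.016636; exercise = 3.840000; V(0,0) = max -> 4.016636


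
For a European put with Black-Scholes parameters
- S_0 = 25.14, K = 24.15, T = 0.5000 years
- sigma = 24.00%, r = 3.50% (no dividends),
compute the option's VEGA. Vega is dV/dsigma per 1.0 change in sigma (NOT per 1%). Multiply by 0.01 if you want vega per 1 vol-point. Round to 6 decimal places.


Answer: Vega = 6.480246

Derivation:
d1 = 0.4247108604; d2 = 0.2550052329
phi(d1) = 0.3645366475; exp(-qT) = 1.0000000000; exp(-rT) = 0.9826522357
Vega = S * exp(-qT) * phi(d1) * sqrt(T) = 25.1400 * 1.0000000000 * 0.3645366475 * 0.7071067812 = 6.480246


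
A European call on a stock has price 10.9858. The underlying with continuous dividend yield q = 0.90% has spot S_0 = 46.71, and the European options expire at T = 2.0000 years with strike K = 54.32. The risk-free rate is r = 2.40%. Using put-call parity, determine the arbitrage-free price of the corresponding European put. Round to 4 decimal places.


Put-call parity: C - P = S_0 * exp(-qT) - K * exp(-rT).
S_0 * exp(-qT) = 46.7100 * 0.98216103 = 45.87674182
K * exp(-rT) = 54.3200 * 0.95313379 = 51.77422731
P = C - S*exp(-qT) + K*exp(-rT)
P = 10.9858 - 45.87674182 + 51.77422731 = 16.8833

Answer: Put price = 16.8833


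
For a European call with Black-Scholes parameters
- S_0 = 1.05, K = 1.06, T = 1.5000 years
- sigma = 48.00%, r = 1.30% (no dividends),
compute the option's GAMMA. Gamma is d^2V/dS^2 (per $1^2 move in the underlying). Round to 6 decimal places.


Answer: Gamma = 0.615791

Derivation:
d1 = 0.3109852718; d2 = -0.2768922664
phi(d1) = 0.3801100538; exp(-qT) = 1.0000000000; exp(-rT) = 0.9806888952
Gamma = exp(-qT) * phi(d1) / (S * sigma * sqrt(T)) = 1.0000000000 * 0.3801100538 / (1.0500 * 0.4800 * 1.2247448714) = 0.615791


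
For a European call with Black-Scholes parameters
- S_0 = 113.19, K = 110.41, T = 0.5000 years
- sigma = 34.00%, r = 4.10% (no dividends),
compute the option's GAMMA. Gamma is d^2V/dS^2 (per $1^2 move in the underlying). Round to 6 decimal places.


d1 = 0.3089104668; d2 = 0.0684941612
phi(d1) = 0.3803545741; exp(-qT) = 1.0000000000; exp(-rT) = 0.9797086965
Gamma = exp(-qT) * phi(d1) / (S * sigma * sqrt(T)) = 1.0000000000 * 0.3803545741 / (113.1900 * 0.3400 * 0.7071067812) = 0.013977

Answer: Gamma = 0.013977


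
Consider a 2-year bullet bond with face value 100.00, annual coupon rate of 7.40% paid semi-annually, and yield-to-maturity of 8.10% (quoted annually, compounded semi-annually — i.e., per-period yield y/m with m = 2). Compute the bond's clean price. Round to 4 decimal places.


Coupon per period c = face * coupon_rate / m = 3.700000
Periods per year m = 2; per-period yield y/m = 0.040500
Number of cashflows N = 4
Cashflows (t years, CF_t, discount factor 1/(1+y/m)^(m*t), PV):
  t = 0.5000: CF_t = 3.700000, DF = 0.961076, PV = 3.555983
  t = 1.0000: CF_t = 3.700000, DF = 0.923668, PV = 3.417571
  t = 1.5000: CF_t = 3.700000, DF = 0.887715, PV = 3.284547
  t = 2.0000: CF_t = 103.700000, DF = 0.853162, PV = 88.472932
Price P = sum_t PV_t = 98.731032

Answer: Price = 98.7310


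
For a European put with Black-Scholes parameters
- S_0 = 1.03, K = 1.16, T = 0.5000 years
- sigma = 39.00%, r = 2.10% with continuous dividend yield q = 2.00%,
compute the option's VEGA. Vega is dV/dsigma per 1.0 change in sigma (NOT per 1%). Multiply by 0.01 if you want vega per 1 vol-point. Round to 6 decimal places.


Answer: Vega = 0.275716

Derivation:
d1 = -0.2913142248; d2 = -0.5670858694
phi(d1) = 0.3823684823; exp(-qT) = 0.9900498337; exp(-rT) = 0.9895549326
Vega = S * exp(-qT) * phi(d1) * sqrt(T) = 1.0300 * 0.9900498337 * 0.3823684823 * 0.7071067812 = 0.275716


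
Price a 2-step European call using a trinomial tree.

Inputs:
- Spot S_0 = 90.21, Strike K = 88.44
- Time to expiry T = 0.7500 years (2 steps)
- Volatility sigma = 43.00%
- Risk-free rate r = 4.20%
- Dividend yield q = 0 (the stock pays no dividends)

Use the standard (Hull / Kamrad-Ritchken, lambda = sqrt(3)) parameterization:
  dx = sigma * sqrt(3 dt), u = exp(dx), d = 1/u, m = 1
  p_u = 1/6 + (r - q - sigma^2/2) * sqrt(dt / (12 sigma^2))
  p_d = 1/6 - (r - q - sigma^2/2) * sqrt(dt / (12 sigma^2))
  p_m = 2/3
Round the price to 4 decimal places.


Answer: Price = V(0,0) = 13.8277

Derivation:
dt = T/N = 0.375000; dx = sigma*sqrt(3*dt) = 0.456084
u = exp(dx) = 1.577883; d = 1/u = 0.633761
p_u = 0.145926, p_m = 0.666667, p_d = 0.187407
Discount per step: exp(-r*dt) = 0.984373
Stock lattice S(k, j) with j the centered position index:
  k=0: S(0,+0) = 90.2100
  k=1: S(1,-1) = 57.1716; S(1,+0) = 90.2100; S(1,+1) = 142.3408
  k=2: S(2,-2) = 36.2331; S(2,-1) = 57.1716; S(2,+0) = 90.2100; S(2,+1) = 142.3408; S(2,+2) = 224.5971
Terminal payoffs V(N, j) = max(S_T - K, 0):
  V(2,-2) = 0.000000; V(2,-1) = 0.000000; V(2,+0) = 1.770000; V(2,+1) = 53.900797; V(2,+2) = 136.157078
Backward induction: V(k, j) = exp(-r*dt) * [p_u * V(k+1, j+1) + p_m * V(k+1, j) + p_d * V(k+1, j-1)]
  V(1,-1) = exp(-r*dt) * [p_u*1.770000 + p_m*0.000000 + p_d*0.000000] = 0.254253
  V(1,+0) = exp(-r*dt) * [p_u*53.900797 + p_m*1.770000 + p_d*0.000000] = 8.904189
  V(1,+1) = exp(-r*dt) * [p_u*136.157078 + p_m*53.900797 + p_d*1.770000] = 55.257273
  V(0,+0) = exp(-r*dt) * [p_u*55.257273 + p_m*8.904189 + p_d*0.254253] = 13.827750


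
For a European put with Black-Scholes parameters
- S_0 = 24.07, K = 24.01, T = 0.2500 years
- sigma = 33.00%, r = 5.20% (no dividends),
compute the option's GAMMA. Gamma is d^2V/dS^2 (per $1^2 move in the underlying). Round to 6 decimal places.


d1 = 0.1764141913; d2 = 0.0114141913
phi(d1) = 0.3927823974; exp(-qT) = 1.0000000000; exp(-rT) = 0.9870841350
Gamma = exp(-qT) * phi(d1) / (S * sigma * sqrt(T)) = 1.0000000000 * 0.3927823974 / (24.0700 * 0.3300 * 0.5000000000) = 0.098899

Answer: Gamma = 0.098899


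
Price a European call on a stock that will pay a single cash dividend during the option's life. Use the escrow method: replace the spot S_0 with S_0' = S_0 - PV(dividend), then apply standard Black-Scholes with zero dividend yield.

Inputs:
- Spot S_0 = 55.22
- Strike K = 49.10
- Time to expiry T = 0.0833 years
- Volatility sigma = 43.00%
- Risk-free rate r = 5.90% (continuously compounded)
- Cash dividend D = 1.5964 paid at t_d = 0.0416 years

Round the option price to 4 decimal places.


Answer: Price = 5.6001

Derivation:
PV(D) = D * exp(-r * t_d) = 1.5964 * 0.99754861 = 1.59248660
S_0' = S_0 - PV(D) = 55.2200 - 1.59248660 = 53.62751340
d1 = (ln(S_0'/K) + (r + sigma^2/2)*T) / (sigma*sqrt(T)) = 0.81236539
d2 = d1 - sigma*sqrt(T) = 0.68825991
exp(-rT) = 0.99509736
N(d1) = 0.79170900; N(d2) = 0.75435544
C = S_0' * N(d1) - K * exp(-rT) * N(d2) = 53.62751340 * 0.79170900 - 49.1000 * 0.99509736 * 0.75435544 = 5.6001


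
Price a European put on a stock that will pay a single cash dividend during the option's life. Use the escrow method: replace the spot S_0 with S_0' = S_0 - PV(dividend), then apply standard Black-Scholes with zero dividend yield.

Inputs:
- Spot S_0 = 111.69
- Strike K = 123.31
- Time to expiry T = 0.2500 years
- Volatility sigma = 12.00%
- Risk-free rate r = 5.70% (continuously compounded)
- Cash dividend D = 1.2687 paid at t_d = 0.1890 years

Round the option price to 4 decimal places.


PV(D) = D * exp(-r * t_d) = 1.2687 * 0.98928482 = 1.25510565
S_0' = S_0 - PV(D) = 111.6900 - 1.25510565 = 110.43489435
d1 = (ln(S_0'/K) + (r + sigma^2/2)*T) / (sigma*sqrt(T)) = -1.57042257
d2 = d1 - sigma*sqrt(T) = -1.63042257
exp(-rT) = 0.98585105
N(-d1) = 0.94184158; N(-d2) = 0.94849389
P = K * exp(-rT) * N(-d2) - S_0' * N(-d1) = 123.3100 * 0.98585105 * 0.94849389 - 110.43489435 * 0.94184158 = 11.2918

Answer: Price = 11.2918


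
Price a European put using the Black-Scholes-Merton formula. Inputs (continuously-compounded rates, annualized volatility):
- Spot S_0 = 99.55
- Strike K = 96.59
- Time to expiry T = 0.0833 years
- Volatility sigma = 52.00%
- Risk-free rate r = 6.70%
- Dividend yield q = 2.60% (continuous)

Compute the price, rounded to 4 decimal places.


d1 = (ln(S/K) + (r - q + 0.5*sigma^2) * T) / (sigma * sqrt(T)) = 0.29892032
d2 = d1 - sigma * sqrt(T) = 0.14883928
exp(-rT) = 0.99443445; exp(-qT) = 0.99783654
P = K * exp(-rT) * N(-d2) - S_0 * exp(-qT) * N(-d1)
N(-d1) = 0.38250042; N(-d2) = 0.44084023
P = 96.5900 * 0.99443445 * 0.44084023 - 99.5500 * 0.99783654 * 0.38250042 = 4.3482

Answer: Price = 4.3482


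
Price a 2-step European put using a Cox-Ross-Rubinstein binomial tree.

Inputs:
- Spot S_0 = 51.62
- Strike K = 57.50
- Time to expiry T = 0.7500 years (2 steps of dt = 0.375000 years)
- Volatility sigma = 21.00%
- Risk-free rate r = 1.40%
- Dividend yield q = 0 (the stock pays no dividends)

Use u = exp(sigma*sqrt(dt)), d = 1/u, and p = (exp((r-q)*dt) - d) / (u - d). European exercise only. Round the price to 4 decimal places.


dt = T/N = 0.375000
u = exp(sigma*sqrt(dt)) = 1.137233; d = 1/u = 0.879327
p = (exp((r-q)*dt) - d) / (u - d) = 0.488304
Discount per step: exp(-r*dt) = 0.994764
Stock lattice S(k, i) with i counting down-moves:
  k=0: S(0,0) = 51.6200
  k=1: S(1,0) = 58.7040; S(1,1) = 45.3909
  k=2: S(2,0) = 66.7601; S(2,1) = 51.6200; S(2,2) = 39.9134
Terminal payoffs V(N, i) = max(K - S_T, 0):
  V(2,0) = 0.000000; V(2,1) = 5.880000; V(2,2) = 17.586573
Backward induction: V(k, i) = exp(-r*dt) * [p * V(k+1, i) + (1-p) * V(k+1, i+1)].
  V(1,0) = exp(-r*dt) * [p*0.000000 + (1-p)*5.880000] = 2.993015
  V(1,1) = exp(-r*dt) * [p*5.880000 + (1-p)*17.586573] = 11.808046
  V(0,0) = exp(-r*dt) * [p*2.993015 + (1-p)*11.808046] = 7.464336

Answer: Price = V(0,0) = 7.4643


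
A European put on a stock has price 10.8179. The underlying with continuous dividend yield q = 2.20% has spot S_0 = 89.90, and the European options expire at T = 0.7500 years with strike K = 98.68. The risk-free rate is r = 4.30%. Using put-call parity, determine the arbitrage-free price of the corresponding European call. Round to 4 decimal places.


Put-call parity: C - P = S_0 * exp(-qT) - K * exp(-rT).
S_0 * exp(-qT) = 89.9000 * 0.98363538 = 88.42882061
K * exp(-rT) = 98.6800 * 0.96826449 = 95.54833945
C = P + S*exp(-qT) - K*exp(-rT)
C = 10.8179 + 88.42882061 - 95.54833945 = 3.6984

Answer: Call price = 3.6984


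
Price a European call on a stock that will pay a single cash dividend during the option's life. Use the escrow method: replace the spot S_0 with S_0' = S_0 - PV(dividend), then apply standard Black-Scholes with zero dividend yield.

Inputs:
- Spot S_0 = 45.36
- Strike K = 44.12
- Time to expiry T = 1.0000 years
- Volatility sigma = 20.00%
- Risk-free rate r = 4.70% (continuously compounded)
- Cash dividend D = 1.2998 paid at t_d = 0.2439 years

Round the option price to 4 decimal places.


Answer: Price = 4.5123

Derivation:
PV(D) = D * exp(-r * t_d) = 1.2998 * 0.98860215 = 1.28498508
S_0' = S_0 - PV(D) = 45.3600 - 1.28498508 = 44.07501492
d1 = (ln(S_0'/K) + (r + sigma^2/2)*T) / (sigma*sqrt(T)) = 0.32989936
d2 = d1 - sigma*sqrt(T) = 0.12989936
exp(-rT) = 0.95408740
N(d1) = 0.62926200; N(d2) = 0.55167698
C = S_0' * N(d1) - K * exp(-rT) * N(d2) = 44.07501492 * 0.62926200 - 44.1200 * 0.95408740 * 0.55167698 = 4.5123


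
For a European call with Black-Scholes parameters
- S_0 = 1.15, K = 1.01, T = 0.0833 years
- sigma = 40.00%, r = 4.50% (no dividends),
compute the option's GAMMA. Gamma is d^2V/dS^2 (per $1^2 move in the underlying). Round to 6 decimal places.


Answer: Gamma = 1.437052

Derivation:
d1 = 1.2146193762; d2 = 1.0991724187
phi(d1) = 0.1907887188; exp(-qT) = 1.0000000000; exp(-rT) = 0.9962585169
Gamma = exp(-qT) * phi(d1) / (S * sigma * sqrt(T)) = 1.0000000000 * 0.1907887188 / (1.1500 * 0.4000 * 0.2886173938) = 1.437052


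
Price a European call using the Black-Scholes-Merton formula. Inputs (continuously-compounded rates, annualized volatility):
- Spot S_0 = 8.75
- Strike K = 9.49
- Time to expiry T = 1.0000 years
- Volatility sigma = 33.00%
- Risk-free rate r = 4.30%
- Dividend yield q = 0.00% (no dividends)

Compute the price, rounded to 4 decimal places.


Answer: Price = 1.0065

Derivation:
d1 = (ln(S/K) + (r - q + 0.5*sigma^2) * T) / (sigma * sqrt(T)) = 0.04928814
d2 = d1 - sigma * sqrt(T) = -0.28071186
exp(-rT) = 0.95791139; exp(-qT) = 1.00000000
C = S_0 * exp(-qT) * N(d1) - K * exp(-rT) * N(d2)
N(d1) = 0.51965517; N(d2) = 0.38946571
C = 8.7500 * 1.00000000 * 0.51965517 - 9.4900 * 0.95791139 * 0.38946571 = 1.0065


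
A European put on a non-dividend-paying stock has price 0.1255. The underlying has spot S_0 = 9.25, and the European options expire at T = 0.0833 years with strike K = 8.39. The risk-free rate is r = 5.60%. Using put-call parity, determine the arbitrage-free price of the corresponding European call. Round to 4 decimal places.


Put-call parity: C - P = S_0 * exp(-qT) - K * exp(-rT).
S_0 * exp(-qT) = 9.2500 * 1.00000000 = 9.25000000
K * exp(-rT) = 8.3900 * 0.99534606 = 8.35095347
C = P + S*exp(-qT) - K*exp(-rT)
C = 0.1255 + 9.25000000 - 8.35095347 = 1.0245

Answer: Call price = 1.0245


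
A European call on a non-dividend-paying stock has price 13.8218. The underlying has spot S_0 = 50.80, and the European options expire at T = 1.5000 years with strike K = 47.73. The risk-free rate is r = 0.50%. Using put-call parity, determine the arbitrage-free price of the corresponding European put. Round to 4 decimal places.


Put-call parity: C - P = S_0 * exp(-qT) - K * exp(-rT).
S_0 * exp(-qT) = 50.8000 * 1.00000000 = 50.80000000
K * exp(-rT) = 47.7300 * 0.99252805 = 47.37336406
P = C - S*exp(-qT) + K*exp(-rT)
P = 13.8218 - 50.80000000 + 47.37336406 = 10.3952

Answer: Put price = 10.3952


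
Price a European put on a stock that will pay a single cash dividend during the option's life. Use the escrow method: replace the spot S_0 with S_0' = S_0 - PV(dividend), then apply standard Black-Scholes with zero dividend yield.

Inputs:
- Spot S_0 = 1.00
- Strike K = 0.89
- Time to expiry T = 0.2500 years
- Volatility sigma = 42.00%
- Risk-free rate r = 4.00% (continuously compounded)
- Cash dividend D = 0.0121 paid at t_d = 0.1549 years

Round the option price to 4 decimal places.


Answer: Price = 0.0360

Derivation:
PV(D) = D * exp(-r * t_d) = 0.0121 * 0.99382316 = 0.01202526
S_0' = S_0 - PV(D) = 1.0000 - 0.01202526 = 0.98797474
d1 = (ln(S_0'/K) + (r + sigma^2/2)*T) / (sigma*sqrt(T)) = 0.64993175
d2 = d1 - sigma*sqrt(T) = 0.43993175
exp(-rT) = 0.99004983
N(-d1) = 0.25786815; N(-d2) = 0.32999327
P = K * exp(-rT) * N(-d2) - S_0' * N(-d1) = 0.8900 * 0.99004983 * 0.32999327 - 0.98797474 * 0.25786815 = 0.0360


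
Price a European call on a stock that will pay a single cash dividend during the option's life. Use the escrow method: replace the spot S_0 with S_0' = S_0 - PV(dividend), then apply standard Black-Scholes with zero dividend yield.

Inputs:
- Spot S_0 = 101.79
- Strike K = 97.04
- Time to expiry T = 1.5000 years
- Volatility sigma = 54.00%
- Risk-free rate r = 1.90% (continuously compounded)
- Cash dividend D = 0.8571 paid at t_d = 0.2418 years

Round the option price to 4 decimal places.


Answer: Price = 28.7361

Derivation:
PV(D) = D * exp(-r * t_d) = 0.8571 * 0.99541634 = 0.85317134
S_0' = S_0 - PV(D) = 101.7900 - 0.85317134 = 100.93682866
d1 = (ln(S_0'/K) + (r + sigma^2/2)*T) / (sigma*sqrt(T)) = 0.43330506
d2 = d1 - sigma*sqrt(T) = -0.22805718
exp(-rT) = 0.97190229
N(d1) = 0.66760342; N(d2) = 0.40980090
C = S_0' * N(d1) - K * exp(-rT) * N(d2) = 100.93682866 * 0.66760342 - 97.0400 * 0.97190229 * 0.40980090 = 28.7361


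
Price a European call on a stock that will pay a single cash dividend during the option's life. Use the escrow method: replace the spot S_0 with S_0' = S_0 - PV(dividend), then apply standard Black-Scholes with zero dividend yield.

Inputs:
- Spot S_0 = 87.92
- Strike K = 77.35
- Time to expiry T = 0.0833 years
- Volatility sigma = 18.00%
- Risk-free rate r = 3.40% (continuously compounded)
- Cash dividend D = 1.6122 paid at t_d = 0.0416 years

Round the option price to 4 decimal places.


PV(D) = D * exp(-r * t_d) = 1.6122 * 0.99858660 = 1.60992132
S_0' = S_0 - PV(D) = 87.9200 - 1.60992132 = 86.31007868
d1 = (ln(S_0'/K) + (r + sigma^2/2)*T) / (sigma*sqrt(T)) = 2.19027880
d2 = d1 - sigma*sqrt(T) = 2.13832767
exp(-rT) = 0.99717181
N(d1) = 0.98574799; N(d2) = 0.98375492
C = S_0' * N(d1) - K * exp(-rT) * N(d2) = 86.31007868 * 0.98574799 - 77.3500 * 0.99717181 * 0.98375492 = 9.2018

Answer: Price = 9.2018


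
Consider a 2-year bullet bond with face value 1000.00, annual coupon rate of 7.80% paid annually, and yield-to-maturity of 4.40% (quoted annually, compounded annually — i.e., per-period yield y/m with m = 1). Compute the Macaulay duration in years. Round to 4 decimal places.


Coupon per period c = face * coupon_rate / m = 78.000000
Periods per year m = 1; per-period yield y/m = 0.044000
Number of cashflows N = 2
Cashflows (t years, CF_t, discount factor 1/(1+y/m)^(m*t), PV):
  t = 1.0000: CF_t = 78.000000, DF = 0.957854, PV = 74.712644
  t = 2.0000: CF_t = 1078.000000, DF = 0.917485, PV = 989.048898
Price P = sum_t PV_t = 1063.761542
Macaulay numerator sum_t t * PV_t:
  t * PV_t at t = 1.0000: 74.712644
  t * PV_t at t = 2.0000: 1978.097797
Macaulay duration D = (sum_t t * PV_t) / P = 2052.810440 / 1063.761542 = 1.929766

Answer: Macaulay duration = 1.9298 years


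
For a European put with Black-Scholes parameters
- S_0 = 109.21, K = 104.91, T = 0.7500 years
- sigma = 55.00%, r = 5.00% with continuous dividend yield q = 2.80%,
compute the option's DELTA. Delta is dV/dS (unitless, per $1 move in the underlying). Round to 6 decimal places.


Answer: Delta = -0.353005

Derivation:
d1 = 0.3571326991; d2 = -0.1191812730
phi(d1) = 0.3742952271; exp(-qT) = 0.9792189646; exp(-rT) = 0.9631944177
N(-d1) = 0.3604962331
Delta = -exp(-qT) * N(-d1) = -0.9792189646 * 0.3604962331 = -0.353005


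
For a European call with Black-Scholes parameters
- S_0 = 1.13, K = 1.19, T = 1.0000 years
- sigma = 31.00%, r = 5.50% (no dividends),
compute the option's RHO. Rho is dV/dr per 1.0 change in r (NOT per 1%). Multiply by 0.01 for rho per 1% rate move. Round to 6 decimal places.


Answer: Rho = 0.498468

Derivation:
d1 = 0.1655300826; d2 = -0.1444699174
phi(d1) = 0.3935139985; exp(-qT) = 1.0000000000; exp(-rT) = 0.9464851480
N(d2) = 0.4425647048
Rho = K*T*exp(-rT)*N(d2) = 1.1900 * 1.0000 * 0.9464851480 * 0.4425647048 = 0.498468


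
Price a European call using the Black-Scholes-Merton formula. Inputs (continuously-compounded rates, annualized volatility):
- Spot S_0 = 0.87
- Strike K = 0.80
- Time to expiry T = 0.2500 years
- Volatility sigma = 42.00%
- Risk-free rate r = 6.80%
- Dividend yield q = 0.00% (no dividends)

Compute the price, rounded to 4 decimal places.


d1 = (ln(S/K) + (r - q + 0.5*sigma^2) * T) / (sigma * sqrt(T)) = 0.58538802
d2 = d1 - sigma * sqrt(T) = 0.37538802
exp(-rT) = 0.98314368; exp(-qT) = 1.00000000
C = S_0 * exp(-qT) * N(d1) - K * exp(-rT) * N(d2)
N(d1) = 0.72085658; N(d2) = 0.64631404
C = 0.8700 * 1.00000000 * 0.72085658 - 0.8000 * 0.98314368 * 0.64631404 = 0.1188

Answer: Price = 0.1188


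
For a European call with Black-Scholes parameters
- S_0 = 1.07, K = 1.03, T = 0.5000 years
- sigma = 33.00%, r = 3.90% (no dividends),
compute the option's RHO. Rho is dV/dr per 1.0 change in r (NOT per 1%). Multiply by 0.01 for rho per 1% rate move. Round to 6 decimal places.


d1 = 0.3635165090; d2 = 0.1301712712
phi(d1) = 0.3734352463; exp(-qT) = 1.0000000000; exp(-rT) = 0.9806888952
N(d2) = 0.5517845383
Rho = K*T*exp(-rT)*N(d2) = 1.0300 * 0.5000 * 0.9806888952 * 0.5517845383 = 0.278681

Answer: Rho = 0.278681


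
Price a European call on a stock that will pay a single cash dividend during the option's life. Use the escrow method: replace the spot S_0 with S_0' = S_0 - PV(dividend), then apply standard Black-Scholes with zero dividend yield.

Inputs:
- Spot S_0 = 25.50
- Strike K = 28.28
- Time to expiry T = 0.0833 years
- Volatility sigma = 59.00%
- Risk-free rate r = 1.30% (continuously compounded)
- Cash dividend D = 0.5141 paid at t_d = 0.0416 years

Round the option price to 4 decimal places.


PV(D) = D * exp(-r * t_d) = 0.5141 * 0.99945935 = 0.51382205
S_0' = S_0 - PV(D) = 25.5000 - 0.51382205 = 24.98617795
d1 = (ln(S_0'/K) + (r + sigma^2/2)*T) / (sigma*sqrt(T)) = -0.63570635
d2 = d1 - sigma*sqrt(T) = -0.80599061
exp(-rT) = 0.99891769
N(d1) = 0.26248392; N(d2) = 0.21012413
C = S_0' * N(d1) - K * exp(-rT) * N(d2) = 24.98617795 * 0.26248392 - 28.2800 * 0.99891769 * 0.21012413 = 0.6226

Answer: Price = 0.6226


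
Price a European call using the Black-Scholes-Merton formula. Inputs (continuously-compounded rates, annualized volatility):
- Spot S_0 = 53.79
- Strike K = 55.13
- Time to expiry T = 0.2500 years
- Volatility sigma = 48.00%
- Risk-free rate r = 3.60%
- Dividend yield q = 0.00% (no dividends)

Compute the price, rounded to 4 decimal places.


d1 = (ln(S/K) + (r - q + 0.5*sigma^2) * T) / (sigma * sqrt(T)) = 0.05497310
d2 = d1 - sigma * sqrt(T) = -0.18502690
exp(-rT) = 0.99104038; exp(-qT) = 1.00000000
C = S_0 * exp(-qT) * N(d1) - K * exp(-rT) * N(d2)
N(d1) = 0.52192005; N(d2) = 0.42660397
C = 53.7900 * 1.00000000 * 0.52192005 - 55.1300 * 0.99104038 * 0.42660397 = 4.7661

Answer: Price = 4.7661


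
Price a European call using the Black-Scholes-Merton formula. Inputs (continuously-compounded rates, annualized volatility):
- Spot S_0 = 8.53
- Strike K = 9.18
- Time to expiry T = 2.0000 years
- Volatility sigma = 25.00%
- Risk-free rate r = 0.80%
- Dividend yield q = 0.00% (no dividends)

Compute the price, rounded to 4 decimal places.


Answer: Price = 0.9962

Derivation:
d1 = (ln(S/K) + (r - q + 0.5*sigma^2) * T) / (sigma * sqrt(T)) = 0.01431794
d2 = d1 - sigma * sqrt(T) = -0.33923545
exp(-rT) = 0.98412732; exp(-qT) = 1.00000000
C = S_0 * exp(-qT) * N(d1) - K * exp(-rT) * N(d2)
N(d1) = 0.50571184; N(d2) = 0.36721618
C = 8.5300 * 1.00000000 * 0.50571184 - 9.1800 * 0.98412732 * 0.36721618 = 0.9962


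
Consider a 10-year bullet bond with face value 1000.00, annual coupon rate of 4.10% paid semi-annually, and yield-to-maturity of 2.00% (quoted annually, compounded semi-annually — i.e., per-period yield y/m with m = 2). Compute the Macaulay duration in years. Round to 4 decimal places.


Answer: Macaulay duration = 8.4713 years

Derivation:
Coupon per period c = face * coupon_rate / m = 20.500000
Periods per year m = 2; per-period yield y/m = 0.010000
Number of cashflows N = 20
Cashflows (t years, CF_t, discount factor 1/(1+y/m)^(m*t), PV):
  t = 0.5000: CF_t = 20.500000, DF = 0.990099, PV = 20.297030
  t = 1.0000: CF_t = 20.500000, DF = 0.980296, PV = 20.096069
  t = 1.5000: CF_t = 20.500000, DF = 0.970590, PV = 19.897098
  t = 2.0000: CF_t = 20.500000, DF = 0.960980, PV = 19.700097
  t = 2.5000: CF_t = 20.500000, DF = 0.951466, PV = 19.505047
  t = 3.0000: CF_t = 20.500000, DF = 0.942045, PV = 19.311927
  t = 3.5000: CF_t = 20.500000, DF = 0.932718, PV = 19.120720
  t = 4.0000: CF_t = 20.500000, DF = 0.923483, PV = 18.931406
  t = 4.5000: CF_t = 20.500000, DF = 0.914340, PV = 18.743966
  t = 5.0000: CF_t = 20.500000, DF = 0.905287, PV = 18.558383
  t = 5.5000: CF_t = 20.500000, DF = 0.896324, PV = 18.374636
  t = 6.0000: CF_t = 20.500000, DF = 0.887449, PV = 18.192709
  t = 6.5000: CF_t = 20.500000, DF = 0.878663, PV = 18.012583
  t = 7.0000: CF_t = 20.500000, DF = 0.869963, PV = 17.834241
  t = 7.5000: CF_t = 20.500000, DF = 0.861349, PV = 17.657664
  t = 8.0000: CF_t = 20.500000, DF = 0.852821, PV = 17.482836
  t = 8.5000: CF_t = 20.500000, DF = 0.844377, PV = 17.309738
  t = 9.0000: CF_t = 20.500000, DF = 0.836017, PV = 17.138355
  t = 9.5000: CF_t = 20.500000, DF = 0.827740, PV = 16.968668
  t = 10.0000: CF_t = 1020.500000, DF = 0.819544, PV = 836.345132
Price P = sum_t PV_t = 1189.478306
Macaulay numerator sum_t t * PV_t:
  t * PV_t at t = 0.5000: 10.148515
  t * PV_t at t = 1.0000: 20.096069
  t * PV_t at t = 1.5000: 29.845647
  t * PV_t at t = 2.0000: 39.400194
  t * PV_t at t = 2.5000: 48.762616
  t * PV_t at t = 3.0000: 57.935782
  t * PV_t at t = 3.5000: 66.922520
  t * PV_t at t = 4.0000: 75.725624
  t * PV_t at t = 4.5000: 84.347849
  t * PV_t at t = 5.0000: 92.791913
  t * PV_t at t = 5.5000: 101.060499
  t * PV_t at t = 6.0000: 109.156255
  t * PV_t at t = 6.5000: 117.081791
  t * PV_t at t = 7.0000: 124.839686
  t * PV_t at t = 7.5000: 132.432482
  t * PV_t at t = 8.0000: 139.862687
  t * PV_t at t = 8.5000: 147.132777
  t * PV_t at t = 9.0000: 154.245194
  t * PV_t at t = 9.5000: 161.202348
  t * PV_t at t = 10.0000: 8363.451320
Macaulay duration D = (sum_t t * PV_t) / P = 10076.441770 / 1189.478306 = 8.471312


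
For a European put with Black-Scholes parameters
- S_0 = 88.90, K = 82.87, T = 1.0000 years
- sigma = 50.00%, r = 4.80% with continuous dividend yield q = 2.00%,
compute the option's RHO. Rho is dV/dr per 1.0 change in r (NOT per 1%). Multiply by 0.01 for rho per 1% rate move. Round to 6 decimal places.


d1 = 0.4464780553; d2 = -0.0535219447
phi(d1) = 0.3610965662; exp(-qT) = 0.9801986733; exp(-rT) = 0.9531337871
N(-d2) = 0.5213419768
Rho = -K*T*exp(-rT)*N(-d2) = -82.8700 * 1.0000 * 0.9531337871 * 0.5213419768 = -41.178820

Answer: Rho = -41.178820


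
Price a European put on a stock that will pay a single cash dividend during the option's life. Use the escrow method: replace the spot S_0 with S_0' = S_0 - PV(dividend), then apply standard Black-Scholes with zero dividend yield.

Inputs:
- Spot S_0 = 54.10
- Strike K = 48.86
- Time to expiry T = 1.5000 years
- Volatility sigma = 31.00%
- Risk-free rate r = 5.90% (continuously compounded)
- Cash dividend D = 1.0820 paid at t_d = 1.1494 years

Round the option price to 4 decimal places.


Answer: Price = 3.9074

Derivation:
PV(D) = D * exp(-r * t_d) = 1.0820 * 0.93443370 = 1.01105727
S_0' = S_0 - PV(D) = 54.1000 - 1.01105727 = 53.08894273
d1 = (ln(S_0'/K) + (r + sigma^2/2)*T) / (sigma*sqrt(T)) = 0.64156774
d2 = d1 - sigma*sqrt(T) = 0.26189683
exp(-rT) = 0.91530311
N(-d1) = 0.26057694; N(-d2) = 0.39670049
P = K * exp(-rT) * N(-d2) - S_0' * N(-d1) = 48.8600 * 0.91530311 * 0.39670049 - 53.08894273 * 0.26057694 = 3.9074
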